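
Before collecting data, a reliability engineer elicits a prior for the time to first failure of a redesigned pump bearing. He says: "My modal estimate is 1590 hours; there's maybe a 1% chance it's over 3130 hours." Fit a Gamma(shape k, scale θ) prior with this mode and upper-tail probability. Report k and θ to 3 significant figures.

Gamma(k,θ) with k>1 has mode (k−1)θ, so θ = 1590/(k−1).
Need P(X < 3130) = 0.99 with θ tied to k this way. Start at k = 2, θ = 1590: P(X<3130) ≈ 0.585.
Too low — raise k to concentrate. Iterating converges to k ≈ 11.7.
Then θ = 1590/(11.7−1) ≈ 148.

k ≈ 11.7, θ ≈ 148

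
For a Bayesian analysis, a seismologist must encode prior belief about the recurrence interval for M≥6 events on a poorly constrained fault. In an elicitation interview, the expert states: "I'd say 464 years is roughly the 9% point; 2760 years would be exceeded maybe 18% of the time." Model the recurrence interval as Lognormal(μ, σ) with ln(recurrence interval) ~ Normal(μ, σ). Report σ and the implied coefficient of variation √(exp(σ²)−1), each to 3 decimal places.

If T ~ Lognormal(μ,σ) then ln T ~ Normal(μ,σ), so the p-quantile of ln T is μ + z_p·σ.
ln(464) = 6.14 and ln(2760) = 7.923; z_{0.09} = -1.341, z_{0.82} = 0.9154.
σ = (7.923 − 6.14)/(0.9154 − (-1.341)) = 0.790.
μ = 6.14 − (-1.341)·0.790 = 7.200.
CV = √(exp(σ²)−1) = √(exp(0.6246)−1) = 0.931.

σ ≈ 0.790, CV ≈ 0.931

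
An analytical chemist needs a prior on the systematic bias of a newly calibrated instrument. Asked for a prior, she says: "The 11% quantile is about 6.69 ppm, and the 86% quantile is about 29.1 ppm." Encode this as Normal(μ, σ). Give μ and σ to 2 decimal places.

For Normal(μ,σ), the p-quantile is μ + z_p·σ. Here z_{0.11} = -1.227, z_{0.86} = 1.08.
So 6.69 = μ − 1.227σ and 29.1 = μ + 1.08σ.
Subtracting: σ = (29.1 − 6.69)/(1.08 − (-1.227)) = 9.71.
Then μ = 6.69 − (-1.227)·9.71 = 18.61.

μ = 18.61, σ = 9.71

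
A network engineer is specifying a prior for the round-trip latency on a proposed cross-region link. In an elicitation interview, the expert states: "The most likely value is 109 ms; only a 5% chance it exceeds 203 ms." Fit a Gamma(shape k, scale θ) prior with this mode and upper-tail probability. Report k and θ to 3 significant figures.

k ≈ 8.2, θ ≈ 15.1

Gamma(k,θ) with k>1 has mode (k−1)θ, so θ = 109/(k−1).
Need P(X < 203) = 0.95 with θ tied to k this way. Start at k = 2, θ = 109: P(X<203) ≈ 0.555.
Too low — raise k to concentrate. Iterating converges to k ≈ 8.2.
Then θ = 109/(8.2−1) ≈ 15.1.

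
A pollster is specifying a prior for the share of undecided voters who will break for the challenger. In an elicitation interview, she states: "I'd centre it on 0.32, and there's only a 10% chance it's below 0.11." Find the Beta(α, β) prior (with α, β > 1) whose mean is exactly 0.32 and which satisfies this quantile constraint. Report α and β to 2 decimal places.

With mean 0.32 fixed, write α = 0.32s, β = 0.68s where s = α+β.
Need P(θ < 0.11) = 0.1 under Beta(0.32s, 0.68s). Normal approximation: (q−m)/√(m(1−m)/s) ≈ z_{0.1} = -1.28, so s ≈ 0.32·0.68·(-1.28)²/(0.11−0.32)² = 8.1.
At s = 8.1: P(θ<0.11) ≈ 0.072. Adjusting to match 0.1 gives s ≈ 6.51.
So α = 0.32·6.51 ≈ 2.08, β = 0.68·6.51 ≈ 4.42.

α ≈ 2.08, β ≈ 4.42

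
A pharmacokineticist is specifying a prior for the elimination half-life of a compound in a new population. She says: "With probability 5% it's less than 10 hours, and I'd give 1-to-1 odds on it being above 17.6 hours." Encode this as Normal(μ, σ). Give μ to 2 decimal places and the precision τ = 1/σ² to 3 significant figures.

For Normal(μ,σ), the p-quantile is μ + z_p·σ. Here z_{0.05} = -1.645, z_{0.5} = 0.
So 10 = μ − 1.645σ and 17.6 = μ + 0σ.
Subtracting: σ = (17.6 − 10)/(0 − (-1.645)) = 4.62.
Then μ = 10 − (-1.645)·4.62 = 17.60.
Precision τ = 1/σ² = 1/4.62² = 0.0468.

μ = 17.60, τ = 0.0468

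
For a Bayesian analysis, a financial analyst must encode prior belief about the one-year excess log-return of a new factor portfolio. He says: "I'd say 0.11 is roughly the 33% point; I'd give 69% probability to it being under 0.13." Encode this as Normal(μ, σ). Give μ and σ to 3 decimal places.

μ = 0.119, σ = 0.021

For Normal(μ,σ), the p-quantile is μ + z_p·σ. Here z_{0.33} = -0.4399, z_{0.69} = 0.4959.
So 0.11 = μ − 0.4399σ and 0.13 = μ + 0.4959σ.
Subtracting: σ = (0.13 − 0.11)/(0.4959 − (-0.4399)) = 0.021.
Then μ = 0.11 − (-0.4399)·0.021 = 0.119.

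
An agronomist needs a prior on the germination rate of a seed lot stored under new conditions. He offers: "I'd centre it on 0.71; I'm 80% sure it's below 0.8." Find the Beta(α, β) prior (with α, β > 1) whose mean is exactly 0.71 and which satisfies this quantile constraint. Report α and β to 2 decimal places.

α ≈ 13.25, β ≈ 5.41

With mean 0.71 fixed, write α = 0.71s, β = 0.29s where s = α+β.
Need P(θ < 0.8) = 0.8 under Beta(0.71s, 0.29s). Normal approximation: (q−m)/√(m(1−m)/s) ≈ z_{0.8} = 0.842, so s ≈ 0.71·0.29·(0.842)²/(0.8−0.71)² = 18.0.
At s = 18.0: P(θ<0.8) ≈ 0.795. Adjusting to match 0.8 gives s ≈ 18.66.
So α = 0.71·18.66 ≈ 13.25, β = 0.29·18.66 ≈ 5.41.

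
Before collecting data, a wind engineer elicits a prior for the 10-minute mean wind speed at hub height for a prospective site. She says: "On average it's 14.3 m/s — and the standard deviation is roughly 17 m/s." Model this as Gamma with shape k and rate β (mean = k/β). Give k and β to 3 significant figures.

k ≈ 0.708, β ≈ 0.0495

For Gamma(k, rate β): mean = k/β, variance = k/β², so CV = 1/√k.
CV = SD/mean = 17/14.3 = 1.189, hence k = 1/CV² = 0.708.
Then β = k/mean = 0.708/14.3 = 0.0495.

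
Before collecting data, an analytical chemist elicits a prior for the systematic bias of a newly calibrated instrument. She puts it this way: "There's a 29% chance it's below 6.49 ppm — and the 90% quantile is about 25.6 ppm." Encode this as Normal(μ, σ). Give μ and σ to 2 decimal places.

For Normal(μ,σ), the p-quantile is μ + z_p·σ. Here z_{0.29} = -0.5534, z_{0.9} = 1.282.
So 6.49 = μ − 0.5534σ and 25.6 = μ + 1.282σ.
Subtracting: σ = (25.6 − 6.49)/(1.282 − (-0.5534)) = 10.41.
Then μ = 6.49 − (-0.5534)·10.41 = 12.25.

μ = 12.25, σ = 10.41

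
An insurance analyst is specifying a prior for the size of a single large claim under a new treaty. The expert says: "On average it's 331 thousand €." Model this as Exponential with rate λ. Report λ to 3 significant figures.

Exponential mean = 1/λ, so λ = 1/331.0 = 0.00302.

λ ≈ 0.00302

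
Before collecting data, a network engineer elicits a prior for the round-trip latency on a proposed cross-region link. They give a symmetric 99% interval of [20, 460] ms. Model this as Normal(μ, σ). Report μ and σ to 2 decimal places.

A symmetric 99% interval runs μ ± z·σ with z = 2.576.
Half-width = 220, so σ = 220/2.576 = 85.41.
μ is the interval midpoint, 240.00.

μ = 240.00, σ = 85.41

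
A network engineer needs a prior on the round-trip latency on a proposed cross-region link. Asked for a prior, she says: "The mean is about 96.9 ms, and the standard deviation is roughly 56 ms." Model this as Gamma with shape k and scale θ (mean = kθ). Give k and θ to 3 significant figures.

For Gamma(k, scale θ): mean = kθ, variance = kθ², so CV = 1/√k.
CV = SD/mean = 56/96.9 = 0.5779, hence k = 1/CV² = 2.99.
Then θ = mean/k = 96.9/2.99 = 32.4.

k ≈ 2.99, θ ≈ 32.4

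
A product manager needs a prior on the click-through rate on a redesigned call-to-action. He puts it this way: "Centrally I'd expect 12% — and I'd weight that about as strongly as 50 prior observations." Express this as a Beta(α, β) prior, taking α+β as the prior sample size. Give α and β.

Under the effective-sample-size interpretation, Beta(α, β) has prior mean α/(α+β) and prior sample size α+β.
So α+β = 50 and α/(α+β) = 0.12, giving α = 0.12·50 = 6 and β = 50 − 6 = 44.

α = 6, β = 44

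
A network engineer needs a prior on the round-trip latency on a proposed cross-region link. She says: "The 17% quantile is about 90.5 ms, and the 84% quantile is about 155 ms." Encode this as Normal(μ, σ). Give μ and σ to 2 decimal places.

μ = 122.08, σ = 33.10

The p-quantile of Normal(μ,σ) is μ + z_p·σ, with z_{0.17} = -0.9542 and z_{0.84} = 0.9945.
Eliminate σ: μ = (z₂·x₁ − z₁·x₂)/(z₂ − z₁) = (0.9945·90.5 − (-0.9542)·155)/1.949 = 122.08.
Then σ = (x₂ − x₁)/(z₂ − z₁) = (155 − 90.5)/1.949 = 33.10.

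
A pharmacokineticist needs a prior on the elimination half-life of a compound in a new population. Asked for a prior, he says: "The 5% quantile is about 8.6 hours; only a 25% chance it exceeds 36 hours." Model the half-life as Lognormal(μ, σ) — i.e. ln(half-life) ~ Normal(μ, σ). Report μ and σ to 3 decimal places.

μ ≈ 3.167, σ ≈ 0.617

If T ~ Lognormal(μ,σ) then ln T ~ Normal(μ,σ), so the p-quantile of ln T is μ + z_p·σ.
ln(8.6) = 2.152 and ln(36) = 3.584; z_{0.05} = -1.645, z_{0.75} = 0.6745.
σ = (3.584 − 2.152)/(0.6745 − (-1.645)) = 0.617.
μ = 2.152 − (-1.645)·0.617 = 3.167.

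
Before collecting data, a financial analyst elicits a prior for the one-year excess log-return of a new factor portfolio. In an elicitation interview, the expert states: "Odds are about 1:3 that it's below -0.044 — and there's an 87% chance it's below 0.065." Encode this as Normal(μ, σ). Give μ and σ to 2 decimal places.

The p-quantile of Normal(μ,σ) is μ + z_p·σ, with z_{0.25} = -0.6745 and z_{0.87} = 1.126.
Eliminate σ: μ = (z₂·x₁ − z₁·x₂)/(z₂ − z₁) = (1.126·-0.044 − (-0.6745)·0.065)/1.801 = -0.00.
Then σ = (x₂ − x₁)/(z₂ − z₁) = (0.065 − -0.044)/1.801 = 0.06.

μ = -0.00, σ = 0.06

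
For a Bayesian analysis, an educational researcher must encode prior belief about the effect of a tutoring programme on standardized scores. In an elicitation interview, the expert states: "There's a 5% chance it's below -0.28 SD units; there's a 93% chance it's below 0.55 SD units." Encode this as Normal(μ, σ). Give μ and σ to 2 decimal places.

For Normal(μ,σ), the p-quantile is μ + z_p·σ. Here z_{0.05} = -1.645, z_{0.93} = 1.476.
So -0.28 = μ − 1.645σ and 0.55 = μ + 1.476σ.
Subtracting: σ = (0.55 − -0.28)/(1.476 − (-1.645)) = 0.27.
Then μ = -0.28 − (-1.645)·0.27 = 0.16.

μ = 0.16, σ = 0.27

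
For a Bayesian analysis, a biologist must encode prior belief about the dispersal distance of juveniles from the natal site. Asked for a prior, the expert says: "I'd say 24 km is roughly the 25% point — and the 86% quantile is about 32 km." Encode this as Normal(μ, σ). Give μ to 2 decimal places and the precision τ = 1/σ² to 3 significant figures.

μ = 27.07, τ = 0.0481

The p-quantile of Normal(μ,σ) is μ + z_p·σ, with z_{0.25} = -0.6745 and z_{0.86} = 1.08.
Eliminate σ: μ = (z₂·x₁ − z₁·x₂)/(z₂ − z₁) = (1.08·24 − (-0.6745)·32)/1.755 = 27.07.
Then σ = (x₂ − x₁)/(z₂ − z₁) = (32 − 24)/1.755 = 4.56.
Precision τ = 1/σ² = 1/4.559² = 0.0481.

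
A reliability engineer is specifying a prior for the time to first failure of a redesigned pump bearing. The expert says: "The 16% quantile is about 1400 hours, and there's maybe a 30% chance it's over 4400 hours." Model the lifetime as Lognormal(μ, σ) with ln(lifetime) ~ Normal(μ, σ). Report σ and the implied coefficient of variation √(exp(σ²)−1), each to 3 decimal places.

σ ≈ 0.754, CV ≈ 0.875

If T ~ Lognormal(μ,σ) then ln T ~ Normal(μ,σ), so the p-quantile of ln T is μ + z_p·σ.
ln(1400) = 7.244 and ln(4400) = 8.389; z_{0.16} = -0.9945, z_{0.7} = 0.5244.
σ = (8.389 − 7.244)/(0.5244 − (-0.9945)) = 0.754.
μ = 7.244 − (-0.9945)·0.754 = 7.994.
CV = √(exp(σ²)−1) = √(exp(0.5684)−1) = 0.875.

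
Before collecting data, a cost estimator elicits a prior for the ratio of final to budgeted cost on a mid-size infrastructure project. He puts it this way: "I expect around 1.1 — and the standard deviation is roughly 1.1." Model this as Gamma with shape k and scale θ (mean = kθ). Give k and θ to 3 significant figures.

For Gamma(k, scale θ): mean = kθ, variance = kθ², so CV = 1/√k.
CV = SD/mean = 1.1/1.1 = 1, hence k = 1/CV² = 1.
Then θ = mean/k = 1.1/1 = 1.1.

k ≈ 1, θ ≈ 1.1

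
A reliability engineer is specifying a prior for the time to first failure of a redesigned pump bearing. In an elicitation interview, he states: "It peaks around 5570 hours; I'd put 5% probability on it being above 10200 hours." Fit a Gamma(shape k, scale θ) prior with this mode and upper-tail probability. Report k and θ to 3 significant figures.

k ≈ 8.61, θ ≈ 732

Gamma(k,θ) with k>1 has mode (k−1)θ, so θ = 5570/(k−1).
Need P(X < 10200) = 0.95 with θ tied to k this way. Start at k = 2, θ = 5570: P(X<10200) ≈ 0.546.
Too low — raise k to concentrate. Iterating converges to k ≈ 8.61.
Then θ = 5570/(8.61−1) ≈ 732.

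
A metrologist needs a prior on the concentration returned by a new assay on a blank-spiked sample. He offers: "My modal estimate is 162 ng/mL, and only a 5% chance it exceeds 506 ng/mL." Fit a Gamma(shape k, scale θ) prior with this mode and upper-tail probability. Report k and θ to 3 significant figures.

k ≈ 3.03, θ ≈ 79.8

Gamma(k,θ) with k>1 has mode (k−1)θ, so θ = 162/(k−1).
Need P(X < 506) = 0.95 with θ tied to k this way. Start at k = 2, θ = 162: P(X<506) ≈ 0.819.
Too low — raise k to concentrate. Iterating converges to k ≈ 3.03.
Then θ = 162/(3.03−1) ≈ 79.8.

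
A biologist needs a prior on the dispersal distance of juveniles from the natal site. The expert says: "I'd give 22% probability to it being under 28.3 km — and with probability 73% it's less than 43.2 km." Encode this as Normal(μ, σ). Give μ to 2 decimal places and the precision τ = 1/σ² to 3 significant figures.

μ = 36.61, τ = 0.00864

For Normal(μ,σ), the p-quantile is μ + z_p·σ. Here z_{0.22} = -0.7722, z_{0.73} = 0.6128.
So 28.3 = μ − 0.7722σ and 43.2 = μ + 0.6128σ.
Subtracting: σ = (43.2 − 28.3)/(0.6128 − (-0.7722)) = 10.76.
Then μ = 28.3 − (-0.7722)·10.76 = 36.61.
Precision τ = 1/σ² = 1/10.76² = 0.00864.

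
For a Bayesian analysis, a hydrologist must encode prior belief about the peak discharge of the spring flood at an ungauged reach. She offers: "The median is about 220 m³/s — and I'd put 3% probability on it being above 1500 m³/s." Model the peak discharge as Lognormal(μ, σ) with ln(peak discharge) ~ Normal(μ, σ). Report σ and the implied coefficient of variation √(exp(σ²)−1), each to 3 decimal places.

σ ≈ 1.021, CV ≈ 1.354

If T ~ Lognormal(μ,σ) then ln T ~ Normal(μ,σ), so the p-quantile of ln T is μ + z_p·σ.
ln(220) = 5.394 and ln(1500) = 7.313; z_{0.5} = 0, z_{0.97} = 1.881.
σ = (7.313 − 5.394)/(1.881 − (0)) = 1.021.
μ = 5.394 − (0)·1.021 = 5.394.
CV = √(exp(σ²)−1) = √(exp(1.0417)−1) = 1.354.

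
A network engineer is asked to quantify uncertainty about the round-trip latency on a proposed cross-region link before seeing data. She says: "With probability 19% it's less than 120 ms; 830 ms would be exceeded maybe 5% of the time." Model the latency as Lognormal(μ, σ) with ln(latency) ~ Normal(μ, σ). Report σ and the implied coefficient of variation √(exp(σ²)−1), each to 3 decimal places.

σ ≈ 0.767, CV ≈ 0.894

If T ~ Lognormal(μ,σ) then ln T ~ Normal(μ,σ), so the p-quantile of ln T is μ + z_p·σ.
ln(120) = 4.787 and ln(830) = 6.721; z_{0.19} = -0.8779, z_{0.95} = 1.645.
σ = (6.721 − 4.787)/(1.645 − (-0.8779)) = 0.767.
μ = 4.787 − (-0.8779)·0.767 = 5.460.
CV = √(exp(σ²)−1) = √(exp(0.5877)−1) = 0.894.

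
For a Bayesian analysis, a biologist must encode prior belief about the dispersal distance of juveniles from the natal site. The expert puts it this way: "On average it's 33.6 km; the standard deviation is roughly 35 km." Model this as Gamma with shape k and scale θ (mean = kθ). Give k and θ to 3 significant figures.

k ≈ 0.922, θ ≈ 36.5

For Gamma(k, scale θ): mean = kθ, variance = kθ², so CV = 1/√k.
CV = SD/mean = 35/33.6 = 1.042, hence k = 1/CV² = 0.922.
Then θ = mean/k = 33.6/0.922 = 36.5.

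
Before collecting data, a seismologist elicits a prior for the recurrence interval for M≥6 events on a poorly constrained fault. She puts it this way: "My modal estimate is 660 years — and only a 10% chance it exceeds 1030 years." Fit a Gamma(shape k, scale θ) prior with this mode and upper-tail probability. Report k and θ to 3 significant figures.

Gamma(k,θ) with k>1 has mode (k−1)θ, so θ = 660/(k−1).
Need P(X < 1030) = 0.9 with θ tied to k this way. Start at k = 2, θ = 660: P(X<1030) ≈ 0.462.
Too low — raise k to concentrate. Iterating converges to k ≈ 10.4.
Then θ = 660/(10.4−1) ≈ 69.8.

k ≈ 10.4, θ ≈ 69.8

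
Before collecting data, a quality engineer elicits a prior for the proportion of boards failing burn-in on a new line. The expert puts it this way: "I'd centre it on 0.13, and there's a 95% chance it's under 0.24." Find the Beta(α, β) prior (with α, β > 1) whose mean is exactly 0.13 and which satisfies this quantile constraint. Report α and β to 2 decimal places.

α ≈ 4.02, β ≈ 26.90

With mean 0.13 fixed, write α = 0.13s, β = 0.87s where s = α+β.
Need P(θ < 0.24) = 0.95 under Beta(0.13s, 0.87s). Normal approximation: (q−m)/√(m(1−m)/s) ≈ z_{0.95} = 1.64, so s ≈ 0.13·0.87·(1.64)²/(0.24−0.13)² = 25.3.
At s = 25.3: P(θ<0.24) ≈ 0.935. Adjusting to match 0.95 gives s ≈ 30.92.
So α = 0.13·30.92 ≈ 4.02, β = 0.87·30.92 ≈ 26.90.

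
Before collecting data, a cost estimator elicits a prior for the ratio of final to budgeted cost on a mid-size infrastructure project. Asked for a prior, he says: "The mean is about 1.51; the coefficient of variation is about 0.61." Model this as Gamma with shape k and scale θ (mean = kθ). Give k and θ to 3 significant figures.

For Gamma(k, scale θ): mean = kθ, variance = kθ², so CV = 1/√k.
CV = 0.61, hence k = 1/CV² = 2.69.
Then θ = mean/k = 1.51/2.69 = 0.562.

k ≈ 2.69, θ ≈ 0.562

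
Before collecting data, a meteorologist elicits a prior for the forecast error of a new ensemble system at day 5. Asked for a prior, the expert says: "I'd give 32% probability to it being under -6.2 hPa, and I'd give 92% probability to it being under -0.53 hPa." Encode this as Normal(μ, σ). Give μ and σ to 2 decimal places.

The p-quantile of Normal(μ,σ) is μ + z_p·σ, with z_{0.32} = -0.4677 and z_{0.92} = 1.405.
Eliminate σ: μ = (z₂·x₁ − z₁·x₂)/(z₂ − z₁) = (1.405·-6.2 − (-0.4677)·-0.53)/1.873 = -4.78.
Then σ = (x₂ − x₁)/(z₂ − z₁) = (-0.53 − -6.2)/1.873 = 3.03.

μ = -4.78, σ = 3.03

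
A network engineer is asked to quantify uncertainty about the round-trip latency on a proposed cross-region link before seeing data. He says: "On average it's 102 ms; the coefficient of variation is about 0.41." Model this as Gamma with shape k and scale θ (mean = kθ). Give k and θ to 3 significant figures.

For Gamma(k, scale θ): mean = kθ, variance = kθ², so CV = 1/√k.
CV = 0.41, hence k = 1/CV² = 5.95.
Then θ = mean/k = 102/5.95 = 17.1.

k ≈ 5.95, θ ≈ 17.1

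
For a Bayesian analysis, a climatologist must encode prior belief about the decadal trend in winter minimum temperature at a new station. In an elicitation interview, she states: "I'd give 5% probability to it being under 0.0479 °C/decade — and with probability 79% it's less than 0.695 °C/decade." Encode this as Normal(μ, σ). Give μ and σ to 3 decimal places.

μ = 0.482, σ = 0.264

For Normal(μ,σ), the p-quantile is μ + z_p·σ. Here z_{0.05} = -1.645, z_{0.79} = 0.8064.
So 0.0479 = μ − 1.645σ and 0.695 = μ + 0.8064σ.
Subtracting: σ = (0.695 − 0.0479)/(0.8064 − (-1.645)) = 0.264.
Then μ = 0.0479 − (-1.645)·0.264 = 0.482.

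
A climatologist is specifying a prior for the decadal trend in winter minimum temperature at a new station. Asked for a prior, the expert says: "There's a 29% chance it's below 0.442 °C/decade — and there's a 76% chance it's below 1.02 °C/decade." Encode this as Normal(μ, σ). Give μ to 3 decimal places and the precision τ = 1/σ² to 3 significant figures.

μ = 0.696, τ = 4.75

For Normal(μ,σ), the p-quantile is μ + z_p·σ. Here z_{0.29} = -0.5534, z_{0.76} = 0.7063.
So 0.442 = μ − 0.5534σ and 1.02 = μ + 0.7063σ.
Subtracting: σ = (1.02 − 0.442)/(0.7063 − (-0.5534)) = 0.459.
Then μ = 0.442 − (-0.5534)·0.459 = 0.696.
Precision τ = 1/σ² = 1/0.4588² = 4.75.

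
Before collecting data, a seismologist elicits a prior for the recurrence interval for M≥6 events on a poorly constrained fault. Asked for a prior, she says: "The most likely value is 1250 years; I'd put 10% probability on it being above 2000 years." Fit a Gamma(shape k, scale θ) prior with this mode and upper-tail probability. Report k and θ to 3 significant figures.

Gamma(k,θ) with k>1 has mode (k−1)θ, so θ = 1250/(k−1).
Need P(X < 2000) = 0.9 with θ tied to k this way. Start at k = 2, θ = 1250: P(X<2000) ≈ 0.475.
Too low — raise k to concentrate. Iterating converges to k ≈ 9.5.
Then θ = 1250/(9.5−1) ≈ 147.

k ≈ 9.5, θ ≈ 147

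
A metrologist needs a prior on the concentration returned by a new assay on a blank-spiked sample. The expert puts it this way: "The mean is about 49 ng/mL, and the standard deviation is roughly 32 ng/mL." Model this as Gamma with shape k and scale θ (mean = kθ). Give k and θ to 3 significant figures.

k ≈ 2.34, θ ≈ 20.9

For Gamma(k, scale θ): mean = kθ, variance = kθ², so CV = 1/√k.
CV = SD/mean = 32/49 = 0.6531, hence k = 1/CV² = 2.34.
Then θ = mean/k = 49/2.34 = 20.9.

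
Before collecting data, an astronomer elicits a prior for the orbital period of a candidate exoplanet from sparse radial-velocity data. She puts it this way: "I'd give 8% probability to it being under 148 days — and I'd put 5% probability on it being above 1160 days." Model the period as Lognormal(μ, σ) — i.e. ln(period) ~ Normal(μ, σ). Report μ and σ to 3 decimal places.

μ ≈ 5.946, σ ≈ 0.675

If T ~ Lognormal(μ,σ) then ln T ~ Normal(μ,σ), so the p-quantile of ln T is μ + z_p·σ.
ln(148) = 4.997 and ln(1160) = 7.056; z_{0.08} = -1.405, z_{0.95} = 1.645.
σ = (7.056 − 4.997)/(1.645 − (-1.405)) = 0.675.
μ = 4.997 − (-1.405)·0.675 = 5.946.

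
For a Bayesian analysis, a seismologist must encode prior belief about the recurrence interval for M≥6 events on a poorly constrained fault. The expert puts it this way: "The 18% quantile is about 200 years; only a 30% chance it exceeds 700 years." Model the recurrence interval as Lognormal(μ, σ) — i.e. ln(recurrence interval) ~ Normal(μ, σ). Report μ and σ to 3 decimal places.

If T ~ Lognormal(μ,σ) then ln T ~ Normal(μ,σ), so the p-quantile of ln T is μ + z_p·σ.
ln(200) = 5.298 and ln(700) = 6.551; z_{0.18} = -0.9154, z_{0.7} = 0.5244.
σ = (6.551 − 5.298)/(0.5244 − (-0.9154)) = 0.870.
μ = 5.298 − (-0.9154)·0.870 = 6.095.

μ ≈ 6.095, σ ≈ 0.870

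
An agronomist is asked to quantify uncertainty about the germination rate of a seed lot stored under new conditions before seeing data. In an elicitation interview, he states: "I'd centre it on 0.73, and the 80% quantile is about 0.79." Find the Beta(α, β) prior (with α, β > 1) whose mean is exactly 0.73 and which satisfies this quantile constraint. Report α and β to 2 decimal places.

With mean 0.73 fixed, write α = 0.73s, β = 0.27s where s = α+β.
Need P(θ < 0.79) = 0.8 under Beta(0.73s, 0.27s). Normal approximation: (q−m)/√(m(1−m)/s) ≈ z_{0.8} = 0.842, so s ≈ 0.73·0.27·(0.842)²/(0.79−0.73)² = 38.8.
At s = 38.8: P(θ<0.79) ≈ 0.796. Adjusting to match 0.8 gives s ≈ 39.97.
So α = 0.73·39.97 ≈ 29.18, β = 0.27·39.97 ≈ 10.79.

α ≈ 29.18, β ≈ 10.79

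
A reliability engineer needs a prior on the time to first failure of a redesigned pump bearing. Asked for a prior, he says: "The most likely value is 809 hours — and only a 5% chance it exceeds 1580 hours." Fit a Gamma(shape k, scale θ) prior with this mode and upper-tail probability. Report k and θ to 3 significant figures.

k ≈ 7.19, θ ≈ 131

Gamma(k,θ) with k>1 has mode (k−1)θ, so θ = 809/(k−1).
Need P(X < 1580) = 0.95 with θ tied to k this way. Start at k = 2, θ = 809: P(X<1580) ≈ 0.581.
Too low — raise k to concentrate. Iterating converges to k ≈ 7.19.
Then θ = 809/(7.19−1) ≈ 131.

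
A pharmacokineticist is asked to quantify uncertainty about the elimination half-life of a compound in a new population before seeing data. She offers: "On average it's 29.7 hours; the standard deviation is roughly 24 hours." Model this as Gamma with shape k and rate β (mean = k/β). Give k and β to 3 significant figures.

For Gamma(k, rate β): mean = k/β, variance = k/β², so CV = 1/√k.
CV = SD/mean = 24/29.7 = 0.8081, hence k = 1/CV² = 1.53.
Then β = k/mean = 1.53/29.7 = 0.0516.

k ≈ 1.53, β ≈ 0.0516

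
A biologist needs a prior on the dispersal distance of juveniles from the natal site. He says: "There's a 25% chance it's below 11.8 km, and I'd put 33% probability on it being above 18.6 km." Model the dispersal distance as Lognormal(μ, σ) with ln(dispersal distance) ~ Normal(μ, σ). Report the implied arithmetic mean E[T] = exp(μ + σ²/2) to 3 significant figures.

If T ~ Lognormal(μ,σ) then ln T ~ Normal(μ,σ), so the p-quantile of ln T is μ + z_p·σ.
ln(11.8) = 2.468 and ln(18.6) = 2.923; z_{0.25} = -0.6745, z_{0.67} = 0.4399.
σ = (2.923 − 2.468)/(0.4399 − (-0.6745)) = 0.408.
μ = 2.468 − (-0.6745)·0.408 = 2.744.
E[T] = exp(μ + σ²/2) = exp(2.744 + 0.0834) = 16.9 km.

E[T] ≈ 16.9 km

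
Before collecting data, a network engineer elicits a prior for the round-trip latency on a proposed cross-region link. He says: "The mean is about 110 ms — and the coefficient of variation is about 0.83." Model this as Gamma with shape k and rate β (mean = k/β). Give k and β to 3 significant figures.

k ≈ 1.45, β ≈ 0.0132

For Gamma(k, rate β): mean = k/β, variance = k/β², so CV = 1/√k.
CV = 0.83, hence k = 1/CV² = 1.45.
Then β = k/mean = 1.45/110 = 0.0132.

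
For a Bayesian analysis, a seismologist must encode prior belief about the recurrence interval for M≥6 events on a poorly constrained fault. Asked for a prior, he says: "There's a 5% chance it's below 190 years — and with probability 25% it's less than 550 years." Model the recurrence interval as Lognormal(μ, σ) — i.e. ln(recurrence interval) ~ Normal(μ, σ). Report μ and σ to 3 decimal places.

If T ~ Lognormal(μ,σ) then ln T ~ Normal(μ,σ), so the p-quantile of ln T is μ + z_p·σ.
ln(190) = 5.247 and ln(550) = 6.31; z_{0.05} = -1.645, z_{0.25} = -0.6745.
σ = (6.31 − 5.247)/(-0.6745 − (-1.645)) = 1.095.
μ = 5.247 − (-1.645)·1.095 = 7.049.

μ ≈ 7.049, σ ≈ 1.095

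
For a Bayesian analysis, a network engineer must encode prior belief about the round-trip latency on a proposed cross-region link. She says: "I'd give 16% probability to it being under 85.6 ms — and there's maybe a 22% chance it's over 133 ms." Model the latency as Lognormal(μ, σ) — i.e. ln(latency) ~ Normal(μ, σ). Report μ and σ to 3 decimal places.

If T ~ Lognormal(μ,σ) then ln T ~ Normal(μ,σ), so the p-quantile of ln T is μ + z_p·σ.
ln(85.6) = 4.45 and ln(133) = 4.89; z_{0.16} = -0.9945, z_{0.78} = 0.7722.
σ = (4.89 − 4.45)/(0.7722 − (-0.9945)) = 0.249.
μ = 4.45 − (-0.9945)·0.249 = 4.698.

μ ≈ 4.698, σ ≈ 0.249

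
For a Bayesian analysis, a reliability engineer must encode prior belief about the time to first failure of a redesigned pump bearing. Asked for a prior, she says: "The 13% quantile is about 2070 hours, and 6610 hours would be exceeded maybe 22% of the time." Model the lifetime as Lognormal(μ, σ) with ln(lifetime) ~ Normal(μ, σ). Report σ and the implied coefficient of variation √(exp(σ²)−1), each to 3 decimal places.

σ ≈ 0.612, CV ≈ 0.673

If T ~ Lognormal(μ,σ) then ln T ~ Normal(μ,σ), so the p-quantile of ln T is μ + z_p·σ.
ln(2070) = 7.635 and ln(6610) = 8.796; z_{0.13} = -1.126, z_{0.78} = 0.7722.
σ = (8.796 − 7.635)/(0.7722 − (-1.126)) = 0.612.
μ = 7.635 − (-1.126)·0.612 = 8.324.
CV = √(exp(σ²)−1) = √(exp(0.3740)−1) = 0.673.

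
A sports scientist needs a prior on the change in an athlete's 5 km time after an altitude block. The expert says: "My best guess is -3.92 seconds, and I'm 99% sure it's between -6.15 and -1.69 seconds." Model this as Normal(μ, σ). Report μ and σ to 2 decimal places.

A symmetric 99% interval runs μ ± z·σ with z = 2.576.
Half-width = 2.23, so σ = 2.23/2.576 = 0.87.
μ is the stated best guess, -3.92.

μ = -3.92, σ = 0.87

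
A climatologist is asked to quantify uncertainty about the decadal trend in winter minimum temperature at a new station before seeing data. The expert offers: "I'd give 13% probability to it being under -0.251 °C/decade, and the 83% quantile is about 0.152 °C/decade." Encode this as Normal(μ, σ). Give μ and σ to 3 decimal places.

The p-quantile of Normal(μ,σ) is μ + z_p·σ, with z_{0.13} = -1.126 and z_{0.83} = 0.9542.
Eliminate σ: μ = (z₂·x₁ − z₁·x₂)/(z₂ − z₁) = (0.9542·-0.251 − (-1.126)·0.152)/2.081 = -0.033.
Then σ = (x₂ − x₁)/(z₂ − z₁) = (0.152 − -0.251)/2.081 = 0.194.

μ = -0.033, σ = 0.194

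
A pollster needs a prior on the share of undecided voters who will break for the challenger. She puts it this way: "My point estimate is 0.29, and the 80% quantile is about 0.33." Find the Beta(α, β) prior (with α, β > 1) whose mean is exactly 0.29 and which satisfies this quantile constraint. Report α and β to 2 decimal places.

With mean 0.29 fixed, write α = 0.29s, β = 0.71s where s = α+β.
Need P(θ < 0.33) = 0.8 under Beta(0.29s, 0.71s). Normal approximation: (q−m)/√(m(1−m)/s) ≈ z_{0.8} = 0.842, so s ≈ 0.29·0.71·(0.842)²/(0.33−0.29)² = 91.2.
At s = 91.2: P(θ<0.33) ≈ 0.803. Adjusting to match 0.8 gives s ≈ 88.97.
So α = 0.29·88.97 ≈ 25.80, β = 0.71·88.97 ≈ 63.17.

α ≈ 25.80, β ≈ 63.17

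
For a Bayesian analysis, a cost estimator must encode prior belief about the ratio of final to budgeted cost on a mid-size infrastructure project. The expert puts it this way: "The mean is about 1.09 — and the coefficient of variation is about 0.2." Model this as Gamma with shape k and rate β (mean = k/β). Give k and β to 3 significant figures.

k ≈ 25, β ≈ 22.9

For Gamma(k, rate β): mean = k/β, variance = k/β², so CV = 1/√k.
CV = 0.2, hence k = 1/CV² = 25.
Then β = k/mean = 25/1.09 = 22.9.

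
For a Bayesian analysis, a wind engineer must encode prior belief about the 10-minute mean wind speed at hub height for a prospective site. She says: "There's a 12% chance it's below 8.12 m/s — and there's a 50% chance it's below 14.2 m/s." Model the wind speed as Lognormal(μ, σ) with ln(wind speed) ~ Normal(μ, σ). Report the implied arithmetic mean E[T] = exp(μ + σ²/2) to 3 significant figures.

E[T] ≈ 15.9 m/s

If T ~ Lognormal(μ,σ) then ln T ~ Normal(μ,σ), so the p-quantile of ln T is μ + z_p·σ.
ln(8.12) = 2.094 and ln(14.2) = 2.653; z_{0.12} = -1.175, z_{0.5} = 0.
σ = (2.653 − 2.094)/(0 − (-1.175)) = 0.476.
μ = 2.094 − (-1.175)·0.476 = 2.653.
E[T] = exp(μ + σ²/2) = exp(2.653 + 0.1131) = 15.9 m/s.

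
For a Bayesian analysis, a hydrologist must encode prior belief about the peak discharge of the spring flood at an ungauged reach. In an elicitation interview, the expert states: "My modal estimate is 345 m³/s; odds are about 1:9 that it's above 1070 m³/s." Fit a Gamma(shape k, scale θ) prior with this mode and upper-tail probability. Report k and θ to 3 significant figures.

Gamma(k,θ) with k>1 has mode (k−1)θ, so θ = 345/(k−1).
Need P(X < 1070) = 0.9 with θ tied to k this way. Start at k = 2, θ = 345: P(X<1070) ≈ 0.816.
Too low — raise k to concentrate. Iterating converges to k ≈ 2.48.
Then θ = 345/(2.48−1) ≈ 233.

k ≈ 2.48, θ ≈ 233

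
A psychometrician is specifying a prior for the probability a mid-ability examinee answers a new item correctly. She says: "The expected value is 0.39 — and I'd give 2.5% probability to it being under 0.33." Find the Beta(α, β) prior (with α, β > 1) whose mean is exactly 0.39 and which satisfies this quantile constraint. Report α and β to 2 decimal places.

With mean 0.39 fixed, write α = 0.39s, β = 0.61s where s = α+β.
Need P(θ < 0.33) = 0.025 under Beta(0.39s, 0.61s). Normal approximation: (q−m)/√(m(1−m)/s) ≈ z_{0.025} = -1.96, so s ≈ 0.39·0.61·(-1.96)²/(0.33−0.39)² = 253.9.
At s = 253.9: P(θ<0.33) ≈ 0.023. Adjusting to match 0.025 gives s ≈ 245.36.
So α = 0.39·245.36 ≈ 95.69, β = 0.61·245.36 ≈ 149.67.

α ≈ 95.69, β ≈ 149.67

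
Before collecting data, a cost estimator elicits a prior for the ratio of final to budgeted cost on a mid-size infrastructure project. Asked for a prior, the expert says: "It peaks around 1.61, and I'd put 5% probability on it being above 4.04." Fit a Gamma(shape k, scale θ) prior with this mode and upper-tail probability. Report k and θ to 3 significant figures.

Gamma(k,θ) with k>1 has mode (k−1)θ, so θ = 1.61/(k−1).
Need P(X < 4.04) = 0.95 with θ tied to k this way. Start at k = 2, θ = 1.61: P(X<4.04) ≈ 0.715.
Too low — raise k to concentrate. Iterating converges to k ≈ 4.21.
Then θ = 1.61/(4.21−1) ≈ 0.502.

k ≈ 4.21, θ ≈ 0.502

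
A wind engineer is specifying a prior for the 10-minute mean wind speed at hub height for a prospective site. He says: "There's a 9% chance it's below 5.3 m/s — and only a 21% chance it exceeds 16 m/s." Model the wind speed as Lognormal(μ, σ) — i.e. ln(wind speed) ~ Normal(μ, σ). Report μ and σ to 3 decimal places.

If T ~ Lognormal(μ,σ) then ln T ~ Normal(μ,σ), so the p-quantile of ln T is μ + z_p·σ.
ln(5.3) = 1.668 and ln(16) = 2.773; z_{0.09} = -1.341, z_{0.79} = 0.8064.
σ = (2.773 − 1.668)/(0.8064 − (-1.341)) = 0.515.
μ = 1.668 − (-1.341)·0.515 = 2.358.

μ ≈ 2.358, σ ≈ 0.515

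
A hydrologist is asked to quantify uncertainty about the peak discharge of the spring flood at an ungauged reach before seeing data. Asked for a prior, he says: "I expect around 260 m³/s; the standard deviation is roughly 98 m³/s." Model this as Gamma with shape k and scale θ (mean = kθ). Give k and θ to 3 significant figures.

k ≈ 7.04, θ ≈ 36.9

For Gamma(k, scale θ): mean = kθ, variance = kθ², so CV = 1/√k.
CV = SD/mean = 98/260 = 0.3769, hence k = 1/CV² = 7.04.
Then θ = mean/k = 260/7.04 = 36.9.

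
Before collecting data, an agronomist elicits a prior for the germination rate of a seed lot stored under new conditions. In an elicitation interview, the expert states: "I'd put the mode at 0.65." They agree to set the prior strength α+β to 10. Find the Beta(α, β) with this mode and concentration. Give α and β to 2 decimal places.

For α,β > 1 the Beta mode is (α−1)/(α+β−2). With α+β = 10, the mode is (α−1)/8.
Set (α−1)/8 = 0.65 → α = 1 + 0.65·8 = 6.20.
β = 10 − α = 3.80.

α = 6.20, β = 3.80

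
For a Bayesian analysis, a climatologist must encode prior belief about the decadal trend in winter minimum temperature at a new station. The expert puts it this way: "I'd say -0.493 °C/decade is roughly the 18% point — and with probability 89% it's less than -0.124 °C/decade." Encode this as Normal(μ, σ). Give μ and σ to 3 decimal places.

μ = -0.335, σ = 0.172

The p-quantile of Normal(μ,σ) is μ + z_p·σ, with z_{0.18} = -0.9154 and z_{0.89} = 1.227.
Eliminate σ: μ = (z₂·x₁ − z₁·x₂)/(z₂ − z₁) = (1.227·-0.493 − (-0.9154)·-0.124)/2.142 = -0.335.
Then σ = (x₂ − x₁)/(z₂ − z₁) = (-0.124 − -0.493)/2.142 = 0.172.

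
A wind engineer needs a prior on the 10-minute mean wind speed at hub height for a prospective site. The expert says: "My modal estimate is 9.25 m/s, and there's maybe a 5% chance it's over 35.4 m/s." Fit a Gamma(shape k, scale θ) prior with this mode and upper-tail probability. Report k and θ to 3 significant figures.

k ≈ 2.41, θ ≈ 6.56

Gamma(k,θ) with k>1 has mode (k−1)θ, so θ = 9.25/(k−1).
Need P(X < 35.4) = 0.95 with θ tied to k this way. Start at k = 2, θ = 9.25: P(X<35.4) ≈ 0.895.
Too low — raise k to concentrate. Iterating converges to k ≈ 2.41.
Then θ = 9.25/(2.41−1) ≈ 6.56.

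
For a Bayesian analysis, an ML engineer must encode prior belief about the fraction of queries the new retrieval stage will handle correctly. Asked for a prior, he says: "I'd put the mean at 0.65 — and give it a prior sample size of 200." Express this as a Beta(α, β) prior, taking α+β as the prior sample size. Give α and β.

Under the effective-sample-size interpretation, Beta(α, β) has prior mean α/(α+β) and prior sample size α+β.
So α+β = 200 and α/(α+β) = 0.65, giving α = 0.65·200 = 130 and β = 200 − 130 = 70.

α = 130, β = 70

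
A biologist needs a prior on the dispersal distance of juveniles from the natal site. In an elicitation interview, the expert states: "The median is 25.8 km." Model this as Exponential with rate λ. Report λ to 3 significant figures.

λ ≈ 0.0269

Exponential median = ln 2 / λ, so λ = ln 2 / 25.8 = 0.0269.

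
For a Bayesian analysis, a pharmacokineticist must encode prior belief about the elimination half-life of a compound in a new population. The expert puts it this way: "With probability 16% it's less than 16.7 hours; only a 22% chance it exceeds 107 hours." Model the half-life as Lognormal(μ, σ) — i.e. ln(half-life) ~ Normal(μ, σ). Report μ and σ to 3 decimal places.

μ ≈ 3.861, σ ≈ 1.051

If T ~ Lognormal(μ,σ) then ln T ~ Normal(μ,σ), so the p-quantile of ln T is μ + z_p·σ.
ln(16.7) = 2.815 and ln(107) = 4.673; z_{0.16} = -0.9945, z_{0.78} = 0.7722.
σ = (4.673 − 2.815)/(0.7722 − (-0.9945)) = 1.051.
μ = 2.815 − (-0.9945)·1.051 = 3.861.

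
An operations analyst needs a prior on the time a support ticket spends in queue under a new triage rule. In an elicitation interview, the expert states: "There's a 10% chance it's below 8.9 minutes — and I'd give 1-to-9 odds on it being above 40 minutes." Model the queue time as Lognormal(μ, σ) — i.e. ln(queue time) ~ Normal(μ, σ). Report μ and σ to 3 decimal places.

μ ≈ 2.937, σ ≈ 0.586

If T ~ Lognormal(μ,σ) then ln T ~ Normal(μ,σ), so the p-quantile of ln T is μ + z_p·σ.
ln(8.9) = 2.186 and ln(40) = 3.689; z_{0.1} = -1.282, z_{0.9} = 1.282.
σ = (3.689 − 2.186)/(1.282 − (-1.282)) = 0.586.
μ = 2.186 − (-1.282)·0.586 = 2.937.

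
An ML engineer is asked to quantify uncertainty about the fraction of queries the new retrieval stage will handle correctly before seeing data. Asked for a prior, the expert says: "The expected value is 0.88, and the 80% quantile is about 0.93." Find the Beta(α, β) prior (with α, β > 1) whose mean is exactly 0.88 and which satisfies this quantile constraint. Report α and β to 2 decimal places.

α ≈ 27.16, β ≈ 3.70

With mean 0.88 fixed, write α = 0.88s, β = 0.12s where s = α+β.
Need P(θ < 0.93) = 0.8 under Beta(0.88s, 0.12s). Normal approximation: (q−m)/√(m(1−m)/s) ≈ z_{0.8} = 0.842, so s ≈ 0.88·0.12·(0.842)²/(0.93−0.88)² = 29.9.
At s = 29.9: P(θ<0.93) ≈ 0.795. Adjusting to match 0.8 gives s ≈ 30.86.
So α = 0.88·30.86 ≈ 27.16, β = 0.12·30.86 ≈ 3.70.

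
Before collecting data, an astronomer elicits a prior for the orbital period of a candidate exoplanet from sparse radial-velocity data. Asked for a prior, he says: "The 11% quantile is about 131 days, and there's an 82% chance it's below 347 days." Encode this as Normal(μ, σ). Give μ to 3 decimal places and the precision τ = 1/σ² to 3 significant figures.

The p-quantile of Normal(μ,σ) is μ + z_p·σ, with z_{0.11} = -1.227 and z_{0.82} = 0.9154.
Eliminate σ: μ = (z₂·x₁ − z₁·x₂)/(z₂ − z₁) = (0.9154·131 − (-1.227)·347)/2.142 = 254.690.
Then σ = (x₂ − x₁)/(z₂ − z₁) = (347 − 131)/2.142 = 100.845.
Precision τ = 1/σ² = 1/100.8² = 9.83e-05.

μ = 254.690, τ = 9.83e-05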